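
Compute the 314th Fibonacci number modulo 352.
113

Matrix identity: Q^n = [[F_(n+1), F_n], [F_n, F_(n-1)]] with Q = [[1,1],[1,0]].
n = 314 = 100111010₂. Square-and-multiply, entries mod 352:
Q^1 = [[1,1],[1,0]]
Q^2 = (Q^1)² = [[2,1],[1,1]]
Q^4 = (Q^2)² = [[5,3],[3,2]]
Q^9 = (Q^4)²·Q = [[55,34],[34,21]]
Q^19 = (Q^9)²·Q = [[77,309],[309,120]]
Q^39 = (Q^19)²·Q = [[11,34],[34,329]]
Q^78 = (Q^39)² = [[221,296],[296,277]]
Q^157 = (Q^78)²·Q = [[153,233],[233,272]]
Q^314 = (Q^157)² = [[258,113],[113,145]]
F_314 mod 352 = Q^314[0][1] = 113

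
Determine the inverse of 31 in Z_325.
21

gcd(31, 325) = 1, so the inverse exists.
Extended Euclidean algorithm on (325, 31):
325 = 10 × 31 + 15  ⟹  15 = (1)·325 + (-10)·31
31 = 2 × 15 + 1  ⟹  1 = (-2)·325 + (21)·31
So (21)·31 ≡ 1 (mod 325), i.e. 31^(-1) ≡ 21 (mod 325).
Check: 31 × 21 = 651 ≡ 1 (mod 325)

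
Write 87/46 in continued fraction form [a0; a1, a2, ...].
[1; 1, 8, 5]

Euclidean algorithm steps:
87 = 1 × 46 + 41
46 = 1 × 41 + 5
41 = 8 × 5 + 1
5 = 5 × 1 + 0
Continued fraction: [1; 1, 8, 5]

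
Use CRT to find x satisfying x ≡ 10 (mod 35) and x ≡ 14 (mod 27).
500

Using Chinese Remainder Theorem:
M = 35 × 27 = 945
M1 = 27, M2 = 35
y1 = 27^(-1) mod 35 = 13
y2 = 35^(-1) mod 27 = 17
x = (10×27×13 + 14×35×17) mod 945 = 500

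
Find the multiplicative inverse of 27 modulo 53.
2

gcd(27, 53) = 1, so the inverse exists.
Extended Euclidean algorithm on (53, 27):
53 = 1 × 27 + 26  ⟹  26 = (1)·53 + (-1)·27
27 = 1 × 26 + 1  ⟹  1 = (-1)·53 + (2)·27
So (2)·27 ≡ 1 (mod 53), i.e. 27^(-1) ≡ 2 (mod 53).
Check: 27 × 2 = 54 ≡ 1 (mod 53)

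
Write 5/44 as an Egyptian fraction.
1/9 + 1/396

Greedy algorithm:
5/44: ceiling(44/5) = 9, use 1/9
1/396: ceiling(396/1) = 396, use 1/396
Result: 5/44 = 1/9 + 1/396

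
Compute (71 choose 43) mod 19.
2

Using Lucas' theorem:
Write n=71 and k=43 in base 19:
n in base 19: [3, 14]
k in base 19: [2, 5]
C(71,43) mod 19 = ∏ C(n_i, k_i) mod 19
Digit binomials (mod 19): C(3,2) = 3; C(14,5) = 2002 ≡ 7
Product: 3 × 7 = 21 ≡ 2 (mod 19)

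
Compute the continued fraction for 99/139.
[0; 1, 2, 2, 9, 2]

Euclidean algorithm steps:
99 = 0 × 139 + 99
139 = 1 × 99 + 40
99 = 2 × 40 + 19
40 = 2 × 19 + 2
19 = 9 × 2 + 1
2 = 2 × 1 + 0
Continued fraction: [0; 1, 2, 2, 9, 2]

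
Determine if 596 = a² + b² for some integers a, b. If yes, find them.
14² + 20² (a=14, b=20)

Factorization: 596 = 2^2 × 149
By Fermat: n is sum of two squares iff every prime p ≡ 3 (mod 4) appears to even power.
All primes ≡ 3 (mod 4) appear to even power.
Search a = 0, 1, 2, … for 596 - a² a perfect square: first hit at a = 14: 596 - 196 = 400 = 20².
596 = 14² + 20² = 196 + 400 ✓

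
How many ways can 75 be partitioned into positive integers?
8118264

p(n) counts ways to write n as a sum of positive integers (order ignored).
Euler's pentagonal recurrence: p(k) = p(k-1) + p(k-2) - p(k-5) - p(k-7) + p(k-12) + p(k-15) - ... (offsets j(3j∓1)/2, signs ++--, p(0)=1, p(<0)=0).
DP table for k = 0..74: p(0)=1, p(1)=1, p(2)=2, p(3)=3, p(4)=5, p(5)=7, p(6)=11, p(7)=15, p(8)=22, p(9)=30, p(10)=42, p(11)=56, p(12)=77, p(13)=101, p(14)=135, p(15)=176, p(16)=231, p(17)=297, p(18)=385, p(19)=490, p(20)=627, p(21)=792, p(22)=1002, p(23)=1255, p(24)=1575, p(25)=1958, p(26)=2436, p(27)=3010, p(28)=3718, p(29)=4565, p(30)=5604, p(31)=6842, p(32)=8349, p(33)=10143, p(34)=12310, p(35)=14883, p(36)=17977, p(37)=21637, p(38)=26015, p(39)=31185, p(40)=37338, p(41)=44583, p(42)=53174, p(43)=63261, p(44)=75175, p(45)=89134, p(46)=105558, p(47)=124754, p(48)=147273, p(49)=173525, p(50)=204226, p(51)=239943, p(52)=281589, p(53)=329931, p(54)=386155, p(55)=451276, p(56)=526823, p(57)=614154, p(58)=715220, p(59)=831820, p(60)=966467, p(61)=1121505, p(62)=1300156, p(63)=1505499, p(64)=1741630, p(65)=2012558, p(66)=2323520, p(67)=2679689, p(68)=3087735, p(69)=3554345, p(70)=4087968, p(71)=4697205, p(72)=5392783, p(73)=6185689, p(74)=7089500.
Final step: p(75) = p(74) + p(73) - p(70) - p(68) + p(63) + p(60) - p(53) - p(49) + p(40) + p(35) - p(24) - p(18) + p(5)
= 7089500 + 6185689 - 4087968 - 3087735 + 1505499 + 966467 - 329931 - 173525 + 37338 + 14883 - 1575 - 385 + 7
= 8118264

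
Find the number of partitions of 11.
56

p(n) counts ways to write n as a sum of positive integers (order ignored).
Euler's pentagonal recurrence: p(k) = p(k-1) + p(k-2) - p(k-5) - p(k-7) + p(k-12) + p(k-15) - ... (offsets j(3j∓1)/2, signs ++--, p(0)=1, p(<0)=0).
DP table for k = 0..10: p(0)=1, p(1)=1, p(2)=2, p(3)=3, p(4)=5, p(5)=7, p(6)=11, p(7)=15, p(8)=22, p(9)=30, p(10)=42.
Final step: p(11) = p(10) + p(9) - p(6) - p(4)
= 42 + 30 - 11 - 5
= 56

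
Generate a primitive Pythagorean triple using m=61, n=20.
(3321, 2440, 4121)

Euclid's formula: a = m² - n², b = 2mn, c = m² + n²
m = 61, n = 20
a = 61² - 20² = 3721 - 400 = 3321
b = 2 × 61 × 20 = 2440
c = 61² + 20² = 3721 + 400 = 4121
Verification: 3321² + 2440² = 11029041 + 5953600 = 16982641 = 4121² ✓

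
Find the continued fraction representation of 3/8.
[0; 2, 1, 2]

Euclidean algorithm steps:
3 = 0 × 8 + 3
8 = 2 × 3 + 2
3 = 1 × 2 + 1
2 = 2 × 1 + 0
Continued fraction: [0; 2, 1, 2]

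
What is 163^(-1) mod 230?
127

gcd(163, 230) = 1, so the inverse exists.
Extended Euclidean algorithm on (230, 163):
230 = 1 × 163 + 67  ⟹  67 = (1)·230 + (-1)·163
163 = 2 × 67 + 29  ⟹  29 = (-2)·230 + (3)·163
67 = 2 × 29 + 9  ⟹  9 = (5)·230 + (-7)·163
29 = 3 × 9 + 2  ⟹  2 = (-17)·230 + (24)·163
9 = 4 × 2 + 1  ⟹  1 = (73)·230 + (-103)·163
So (-103)·163 ≡ 1 (mod 230), i.e. 163^(-1) ≡ -103 ≡ 127 (mod 230).
Check: 163 × 127 = 20701 ≡ 1 (mod 230)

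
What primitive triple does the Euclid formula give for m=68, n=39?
(3103, 5304, 6145)

Euclid's formula: a = m² - n², b = 2mn, c = m² + n²
m = 68, n = 39
a = 68² - 39² = 4624 - 1521 = 3103
b = 2 × 68 × 39 = 5304
c = 68² + 39² = 4624 + 1521 = 6145
Verification: 3103² + 5304² = 9628609 + 28132416 = 37761025 = 6145² ✓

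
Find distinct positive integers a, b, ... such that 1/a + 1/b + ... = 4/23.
1/6 + 1/138

Greedy algorithm:
4/23: ceiling(23/4) = 6, use 1/6
1/138: ceiling(138/1) = 138, use 1/138
Result: 4/23 = 1/6 + 1/138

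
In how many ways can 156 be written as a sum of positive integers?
73232243759

p(n) counts ways to write n as a sum of positive integers (order ignored).
Euler's pentagonal recurrence: p(k) = p(k-1) + p(k-2) - p(k-5) - p(k-7) + p(k-12) + p(k-15) - ... (offsets j(3j∓1)/2, signs ++--, p(0)=1, p(<0)=0).
DP table for k = 0..155: p(0)=1, p(1)=1, p(2)=2, p(3)=3, p(4)=5, p(5)=7, p(6)=11, p(7)=15, p(8)=22, p(9)=30, p(10)=42, p(11)=56, p(12)=77, p(13)=101, p(14)=135, p(15)=176, p(16)=231, p(17)=297, p(18)=385, p(19)=490, p(20)=627, p(21)=792, p(22)=1002, p(23)=1255, p(24)=1575, p(25)=1958, p(26)=2436, p(27)=3010, p(28)=3718, p(29)=4565, p(30)=5604, p(31)=6842, p(32)=8349, p(33)=10143, p(34)=12310, p(35)=14883, p(36)=17977, p(37)=21637, p(38)=26015, p(39)=31185, p(40)=37338, p(41)=44583, p(42)=53174, p(43)=63261, p(44)=75175, p(45)=89134, p(46)=105558, p(47)=124754, p(48)=147273, p(49)=173525, p(50)=204226, p(51)=239943, p(52)=281589, p(53)=329931, p(54)=386155, p(55)=451276, p(56)=526823, p(57)=614154, p(58)=715220, p(59)=831820, p(60)=966467, p(61)=1121505, p(62)=1300156, p(63)=1505499, p(64)=1741630, p(65)=2012558, p(66)=2323520, p(67)=2679689, p(68)=3087735, p(69)=3554345, p(70)=4087968, p(71)=4697205, p(72)=5392783, p(73)=6185689, p(74)=7089500, p(75)=8118264, p(76)=9289091, p(77)=10619863, p(78)=12132164, p(79)=13848650, p(80)=15796476, p(81)=18004327, p(82)=20506255, p(83)=23338469, p(84)=26543660, p(85)=30167357, p(86)=34262962, p(87)=38887673, p(88)=44108109, p(89)=49995925, p(90)=56634173, p(91)=64112359, p(92)=72533807, p(93)=82010177, p(94)=92669720, p(95)=104651419, p(96)=118114304, p(97)=133230930, p(98)=150198136, p(99)=169229875, p(100)=190569292, p(101)=214481126, p(102)=241265379, p(103)=271248950, p(104)=304801365, p(105)=342325709, p(106)=384276336, p(107)=431149389, p(108)=483502844, p(109)=541946240, p(110)=607163746, p(111)=679903203, p(112)=761002156, p(113)=851376628, p(114)=952050665, p(115)=1064144451, p(116)=1188908248, p(117)=1327710076, p(118)=1482074143, p(119)=1653668665, p(120)=1844349560, p(121)=2056148051, p(122)=2291320912, p(123)=2552338241, p(124)=2841940500, p(125)=3163127352, p(126)=3519222692, p(127)=3913864295, p(128)=4351078600, p(129)=4835271870, p(130)=5371315400, p(131)=5964539504, p(132)=6620830889, p(133)=7346629512, p(134)=8149040695, p(135)=9035836076, p(136)=10015581680, p(137)=11097645016, p(138)=12292341831, p(139)=13610949895, p(140)=15065878135, p(141)=16670689208, p(142)=18440293320, p(143)=20390982757, p(144)=22540654445, p(145)=24908858009, p(146)=27517052599, p(147)=30388671978, p(148)=33549419497, p(149)=37027355200, p(150)=40853235313, p(151)=45060624582, p(152)=49686288421, p(153)=54770336324, p(154)=60356673280, p(155)=66493182097.
Final step: p(156) = p(155) + p(154) - p(151) - p(149) + p(144) + p(141) - p(134) - p(130) + p(121) + p(116) - p(105) - p(99) + p(86) + p(79) - p(64) - p(56) + p(39) + p(30) - p(11) - p(1)
= 66493182097 + 60356673280 - 45060624582 - 37027355200 + 22540654445 + 16670689208 - 8149040695 - 5371315400 + 2056148051 + 1188908248 - 342325709 - 169229875 + 34262962 + 13848650 - 1741630 - 526823 + 31185 + 5604 - 56 - 1
= 73232243759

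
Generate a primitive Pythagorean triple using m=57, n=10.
(3149, 1140, 3349)

Euclid's formula: a = m² - n², b = 2mn, c = m² + n²
m = 57, n = 10
a = 57² - 10² = 3249 - 100 = 3149
b = 2 × 57 × 10 = 1140
c = 57² + 10² = 3249 + 100 = 3349
Verification: 3149² + 1140² = 9916201 + 1299600 = 11215801 = 3349² ✓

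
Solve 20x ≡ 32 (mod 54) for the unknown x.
x ≡ 7 (mod 27)

gcd(20, 54) = 2, which divides 32, so solutions exist.
Divide through by 2: 10x ≡ 16 (mod 27).
Find 10^(-1) mod 27 by the extended Euclidean algorithm:
27 = 2 × 10 + 7  ⟹  7 = (1)·27 + (-2)·10
10 = 1 × 7 + 3  ⟹  3 = (-1)·27 + (3)·10
7 = 2 × 3 + 1  ⟹  1 = (3)·27 + (-8)·10
So (-8)·10 ≡ 1 (mod 27), i.e. 10^(-1) ≡ -8 ≡ 19 (mod 27).
x ≡ 19 × 16 = 304 ≡ 7 (mod 27).
Check: 20 × 7 = 140 ≡ 32 (mod 54).
x ≡ 7 (mod 27), giving 2 solutions mod 54.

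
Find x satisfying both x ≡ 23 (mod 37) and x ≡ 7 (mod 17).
245

Using Chinese Remainder Theorem:
M = 37 × 17 = 629
M1 = 17, M2 = 37
y1 = 17^(-1) mod 37 = 24
y2 = 37^(-1) mod 17 = 6
x = (23×17×24 + 7×37×6) mod 629 = 245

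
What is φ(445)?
352

445 = 5 × 89
φ(n) = n × ∏(1 - 1/p) for each prime p dividing n
φ(445) = 445 × (1 - 1/5) × (1 - 1/89) = 352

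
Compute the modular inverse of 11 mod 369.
302

gcd(11, 369) = 1, so the inverse exists.
Extended Euclidean algorithm on (369, 11):
369 = 33 × 11 + 6  ⟹  6 = (1)·369 + (-33)·11
11 = 1 × 6 + 5  ⟹  5 = (-1)·369 + (34)·11
6 = 1 × 5 + 1  ⟹  1 = (2)·369 + (-67)·11
So (-67)·11 ≡ 1 (mod 369), i.e. 11^(-1) ≡ -67 ≡ 302 (mod 369).
Check: 11 × 302 = 3322 ≡ 1 (mod 369)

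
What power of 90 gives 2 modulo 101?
27

Baby-step giant-step with step n = ⌈√101⌉ = 11.
Baby steps 90^j mod 101 (j:value) for j=0..10: 0:1, 1:90, 2:20, 3:83, 4:97, 5:44, 6:21, 7:72, 8:16, 9:26, 10:17.
Giant-step multiplier: 90^(-11) ≡ 90^(100-11) = 90^89 ≡ 27 (mod 101).
Giant steps γ_i = 2·27^i mod 101: γ_0=2, γ_1=54, γ_2=44 (in table at j=5).
x = i·n + j = 2·11 + 5 = 27.
Check: 90^27 ≡ 2 (mod 101).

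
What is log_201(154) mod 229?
106

Baby-step giant-step with step n = ⌈√229⌉ = 16.
Baby steps 201^j mod 229 (j:value) for j=0..15: 0:1, 1:201, 2:97, 3:32, 4:20, 5:127, 6:108, 7:182, 8:171, 9:21, 10:99, 11:205, 12:214, 13:191, 14:148, 15:207.
Giant-step multiplier: 201^(-16) ≡ 201^(228-16) = 201^212 ≡ 129 (mod 229).
Giant steps γ_i = 154·129^i mod 229: γ_0=154, γ_1=172, γ_2=204, γ_3=210, γ_4=68, γ_5=70, γ_6=99 (in table at j=10).
x = i·n + j = 6·16 + 10 = 106.
Check: 201^106 ≡ 154 (mod 229).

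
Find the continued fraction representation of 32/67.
[0; 2, 10, 1, 2]

Euclidean algorithm steps:
32 = 0 × 67 + 32
67 = 2 × 32 + 3
32 = 10 × 3 + 2
3 = 1 × 2 + 1
2 = 2 × 1 + 0
Continued fraction: [0; 2, 10, 1, 2]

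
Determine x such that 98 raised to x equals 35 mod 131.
124

Baby-step giant-step with step n = ⌈√131⌉ = 12.
Baby steps 98^j mod 131 (j:value) for j=0..11: 0:1, 1:98, 2:41, 3:88, 4:109, 5:71, 6:15, 7:29, 8:91, 9:10, 10:63, 11:17.
Giant-step multiplier: 98^(-12) ≡ 98^(130-12) = 98^118 ≡ 46 (mod 131).
Giant steps γ_i = 35·46^i mod 131: γ_0=35, γ_1=38, γ_2=45, γ_3=105, γ_4=114, γ_5=4, γ_6=53, γ_7=80, γ_8=12, γ_9=28, γ_10=109 (in table at j=4).
x = i·n + j = 10·12 + 4 = 124.
Check: 98^124 ≡ 35 (mod 131).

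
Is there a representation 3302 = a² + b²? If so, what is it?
Not possible

Factorization: 3302 = 2 × 13 × 127
By Fermat: n is sum of two squares iff every prime p ≡ 3 (mod 4) appears to even power.
Prime(s) ≡ 3 (mod 4) with odd exponent: [(127, 1)]
Therefore 3302 cannot be expressed as a² + b².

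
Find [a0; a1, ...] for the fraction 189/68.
[2; 1, 3, 1, 1, 7]

Euclidean algorithm steps:
189 = 2 × 68 + 53
68 = 1 × 53 + 15
53 = 3 × 15 + 8
15 = 1 × 8 + 7
8 = 1 × 7 + 1
7 = 7 × 1 + 0
Continued fraction: [2; 1, 3, 1, 1, 7]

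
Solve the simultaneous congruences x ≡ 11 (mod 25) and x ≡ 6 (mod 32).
486

Using Chinese Remainder Theorem:
M = 25 × 32 = 800
M1 = 32, M2 = 25
y1 = 32^(-1) mod 25 = 18
y2 = 25^(-1) mod 32 = 9
x = (11×32×18 + 6×25×9) mod 800 = 486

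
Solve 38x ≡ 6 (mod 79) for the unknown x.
x ≡ 75 (mod 79)

gcd(38, 79) = 1, which divides 6, so solutions exist.
Find 38^(-1) mod 79 by the extended Euclidean algorithm:
79 = 2 × 38 + 3  ⟹  3 = (1)·79 + (-2)·38
38 = 12 × 3 + 2  ⟹  2 = (-12)·79 + (25)·38
3 = 1 × 2 + 1  ⟹  1 = (13)·79 + (-27)·38
So (-27)·38 ≡ 1 (mod 79), i.e. 38^(-1) ≡ -27 ≡ 52 (mod 79).
x ≡ 52 × 6 = 312 ≡ 75 (mod 79).
Check: 38 × 75 = 2850 ≡ 6 (mod 79).
Unique solution: x ≡ 75 (mod 79)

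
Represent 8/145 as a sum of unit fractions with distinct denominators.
1/19 + 1/394 + 1/361824 + 1/196374548640

Greedy algorithm:
8/145: ceiling(145/8) = 19, use 1/19
7/2755: ceiling(2755/7) = 394, use 1/394
3/1085470: ceiling(1085470/3) = 361824, use 1/361824
1/196374548640: ceiling(196374548640/1) = 196374548640, use 1/196374548640
Result: 8/145 = 1/19 + 1/394 + 1/361824 + 1/196374548640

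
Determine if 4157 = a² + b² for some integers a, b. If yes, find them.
26² + 59² (a=26, b=59)

Factorization: 4157 = 4157
By Fermat: n is sum of two squares iff every prime p ≡ 3 (mod 4) appears to even power.
All primes ≡ 3 (mod 4) appear to even power.
Search a = 0, 1, 2, … for 4157 - a² a perfect square: first hit at a = 26: 4157 - 676 = 3481 = 59².
4157 = 26² + 59² = 676 + 3481 ✓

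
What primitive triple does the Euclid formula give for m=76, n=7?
(5727, 1064, 5825)

Euclid's formula: a = m² - n², b = 2mn, c = m² + n²
m = 76, n = 7
a = 76² - 7² = 5776 - 49 = 5727
b = 2 × 76 × 7 = 1064
c = 76² + 7² = 5776 + 49 = 5825
Verification: 5727² + 1064² = 32798529 + 1132096 = 33930625 = 5825² ✓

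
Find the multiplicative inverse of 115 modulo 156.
19

gcd(115, 156) = 1, so the inverse exists.
Extended Euclidean algorithm on (156, 115):
156 = 1 × 115 + 41  ⟹  41 = (1)·156 + (-1)·115
115 = 2 × 41 + 33  ⟹  33 = (-2)·156 + (3)·115
41 = 1 × 33 + 8  ⟹  8 = (3)·156 + (-4)·115
33 = 4 × 8 + 1  ⟹  1 = (-14)·156 + (19)·115
So (19)·115 ≡ 1 (mod 156), i.e. 115^(-1) ≡ 19 (mod 156).
Check: 115 × 19 = 2185 ≡ 1 (mod 156)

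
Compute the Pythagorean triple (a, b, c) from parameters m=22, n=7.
(435, 308, 533)

Euclid's formula: a = m² - n², b = 2mn, c = m² + n²
m = 22, n = 7
a = 22² - 7² = 484 - 49 = 435
b = 2 × 22 × 7 = 308
c = 22² + 7² = 484 + 49 = 533
Verification: 435² + 308² = 189225 + 94864 = 284089 = 533² ✓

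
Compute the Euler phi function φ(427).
360

427 = 7 × 61
φ(n) = n × ∏(1 - 1/p) for each prime p dividing n
φ(427) = 427 × (1 - 1/7) × (1 - 1/61) = 360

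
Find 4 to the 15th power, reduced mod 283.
204

Repeated squaring. Binary of 15 = 1111.
4^1 ≡ 4 (mod 283); 4^2 ≡ 16 (mod 283); 4^4 ≡ 256 (mod 283); 4^8 ≡ 163 (mod 283)
4^15 = 4^1 × 4^2 × 4^4 × 4^8 ≡ 204 (mod 283)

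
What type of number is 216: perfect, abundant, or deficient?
abundant

Proper divisors of 216: sum = 1 + 2 + 3 + 4 + 6 + 8 + 9 + 12 + 18 + 24 + 27 + 36 + 54 + 72 + 108 = 384
Since 384 > 216, 216 is abundant.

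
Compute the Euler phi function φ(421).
420

421 = 421
φ(n) = n × ∏(1 - 1/p) for each prime p dividing n
φ(421) = 421 × (1 - 1/421) = 420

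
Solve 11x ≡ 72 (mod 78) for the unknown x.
x ≡ 42 (mod 78)

gcd(11, 78) = 1, which divides 72, so solutions exist.
Find 11^(-1) mod 78 by the extended Euclidean algorithm:
78 = 7 × 11 + 1  ⟹  1 = (1)·78 + (-7)·11
So (-7)·11 ≡ 1 (mod 78), i.e. 11^(-1) ≡ -7 ≡ 71 (mod 78).
x ≡ 71 × 72 = 5112 ≡ 42 (mod 78).
Check: 11 × 42 = 462 ≡ 72 (mod 78).
Unique solution: x ≡ 42 (mod 78)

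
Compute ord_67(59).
11

67 is prime, so ord(59) divides φ(67) = 66.
Divisors of 66: 1, 2, 3, 6, 11, 22, 33, 66.
Repeated squaring: 59^1 ≡ 59, 59^2 ≡ 64, 59^4 ≡ 9, 59^8 ≡ 14, 59^16 ≡ 62, 59^32 ≡ 25, 59^64 ≡ 22 (mod 67).
Test 59^d mod 67 for each divisor d in increasing order:
59^1 ≡ 59
59^2 ≡ 64
59^3 = 59^2·59^1 ≡ 24
59^6 = 59^4·59^2 ≡ 40
59^11 = 59^8·59^2·59^1 ≡ 1  ← first divisor giving 1
The order is 11.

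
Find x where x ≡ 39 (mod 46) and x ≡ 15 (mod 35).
85

Using Chinese Remainder Theorem:
M = 46 × 35 = 1610
M1 = 35, M2 = 46
y1 = 35^(-1) mod 46 = 25
y2 = 46^(-1) mod 35 = 16
x = (39×35×25 + 15×46×16) mod 1610 = 85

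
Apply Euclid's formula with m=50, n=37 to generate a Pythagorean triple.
(1131, 3700, 3869)

Euclid's formula: a = m² - n², b = 2mn, c = m² + n²
m = 50, n = 37
a = 50² - 37² = 2500 - 1369 = 1131
b = 2 × 50 × 37 = 3700
c = 50² + 37² = 2500 + 1369 = 3869
Verification: 1131² + 3700² = 1279161 + 13690000 = 14969161 = 3869² ✓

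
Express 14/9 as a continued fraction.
[1; 1, 1, 4]

Euclidean algorithm steps:
14 = 1 × 9 + 5
9 = 1 × 5 + 4
5 = 1 × 4 + 1
4 = 4 × 1 + 0
Continued fraction: [1; 1, 1, 4]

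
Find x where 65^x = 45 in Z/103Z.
43

Baby-step giant-step with step n = ⌈√103⌉ = 11.
Baby steps 65^j mod 103 (j:value) for j=0..10: 0:1, 1:65, 2:2, 3:27, 4:4, 5:54, 6:8, 7:5, 8:16, 9:10, 10:32.
Giant-step multiplier: 65^(-11) ≡ 65^(102-11) = 65^91 ≡ 67 (mod 103).
Giant steps γ_i = 45·67^i mod 103: γ_0=45, γ_1=28, γ_2=22, γ_3=32 (in table at j=10).
x = i·n + j = 3·11 + 10 = 43.
Check: 65^43 ≡ 45 (mod 103).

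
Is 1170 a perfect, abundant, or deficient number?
abundant

Proper divisors of 1170: sum = 1 + 2 + 3 + 5 + 6 + 9 + 10 + 13 + ... + 195 + 234 + 390 + 585 (23 divisors) = 2106
Since 2106 > 1170, 1170 is abundant.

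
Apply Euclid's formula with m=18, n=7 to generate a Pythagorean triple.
(275, 252, 373)

Euclid's formula: a = m² - n², b = 2mn, c = m² + n²
m = 18, n = 7
a = 18² - 7² = 324 - 49 = 275
b = 2 × 18 × 7 = 252
c = 18² + 7² = 324 + 49 = 373
Verification: 275² + 252² = 75625 + 63504 = 139129 = 373² ✓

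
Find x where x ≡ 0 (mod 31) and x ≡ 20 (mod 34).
496

Using Chinese Remainder Theorem:
M = 31 × 34 = 1054
M1 = 34, M2 = 31
y1 = 34^(-1) mod 31 = 21
y2 = 31^(-1) mod 34 = 11
x = (0×34×21 + 20×31×11) mod 1054 = 496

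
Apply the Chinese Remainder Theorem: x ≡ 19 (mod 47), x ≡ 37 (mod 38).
113

Using Chinese Remainder Theorem:
M = 47 × 38 = 1786
M1 = 38, M2 = 47
y1 = 38^(-1) mod 47 = 26
y2 = 47^(-1) mod 38 = 17
x = (19×38×26 + 37×47×17) mod 1786 = 113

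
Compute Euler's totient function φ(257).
256

257 = 257
φ(n) = n × ∏(1 - 1/p) for each prime p dividing n
φ(257) = 257 × (1 - 1/257) = 256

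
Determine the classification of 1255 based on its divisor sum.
deficient

Proper divisors of 1255: sum = 1 + 5 + 251 = 257
Since 257 < 1255, 1255 is deficient.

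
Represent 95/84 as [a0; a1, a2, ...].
[1; 7, 1, 1, 1, 3]

Euclidean algorithm steps:
95 = 1 × 84 + 11
84 = 7 × 11 + 7
11 = 1 × 7 + 4
7 = 1 × 4 + 3
4 = 1 × 3 + 1
3 = 3 × 1 + 0
Continued fraction: [1; 7, 1, 1, 1, 3]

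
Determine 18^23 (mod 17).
1

Repeated squaring. Binary of 23 = 10111.
18^1 ≡ 1 (mod 17); 18^2 ≡ 1 (mod 17); 18^4 ≡ 1 (mod 17); 18^8 ≡ 1 (mod 17); 18^16 ≡ 1 (mod 17)
18^23 = 18^1 × 18^2 × 18^4 × 18^16 ≡ 1 (mod 17)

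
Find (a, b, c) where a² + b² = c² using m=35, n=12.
(1081, 840, 1369)

Euclid's formula: a = m² - n², b = 2mn, c = m² + n²
m = 35, n = 12
a = 35² - 12² = 1225 - 144 = 1081
b = 2 × 35 × 12 = 840
c = 35² + 12² = 1225 + 144 = 1369
Verification: 1081² + 840² = 1168561 + 705600 = 1874161 = 1369² ✓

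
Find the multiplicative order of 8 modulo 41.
20

41 is prime, so ord(8) divides φ(41) = 40.
Divisors of 40: 1, 2, 4, 5, 8, 10, 20, 40.
Repeated squaring: 8^1 ≡ 8, 8^2 ≡ 23, 8^4 ≡ 37, 8^8 ≡ 16, 8^16 ≡ 10, 8^32 ≡ 18 (mod 41).
Test 8^d mod 41 for each divisor d in increasing order:
8^1 ≡ 8
8^2 ≡ 23
8^4 ≡ 37
8^5 = 8^4·8^1 ≡ 9
8^8 ≡ 16
8^10 = 8^8·8^2 ≡ 40
8^20 = 8^16·8^4 ≡ 1  ← first divisor giving 1
The order is 20.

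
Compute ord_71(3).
35

71 is prime, so ord(3) divides φ(71) = 70.
Divisors of 70: 1, 2, 5, 7, 10, 14, 35, 70.
Repeated squaring: 3^1 ≡ 3, 3^2 ≡ 9, 3^4 ≡ 10, 3^8 ≡ 29, 3^16 ≡ 60, 3^32 ≡ 50, 3^64 ≡ 15 (mod 71).
Test 3^d mod 71 for each divisor d in increasing order:
3^1 ≡ 3
3^2 ≡ 9
3^5 = 3^4·3^1 ≡ 30
3^7 = 3^4·3^2·3^1 ≡ 57
3^10 = 3^8·3^2 ≡ 48
3^14 = 3^8·3^4·3^2 ≡ 54
3^35 = 3^32·3^2·3^1 ≡ 1  ← first divisor giving 1
The order is 35.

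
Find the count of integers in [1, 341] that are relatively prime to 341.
300

341 = 11 × 31
φ(n) = n × ∏(1 - 1/p) for each prime p dividing n
φ(341) = 341 × (1 - 1/11) × (1 - 1/31) = 300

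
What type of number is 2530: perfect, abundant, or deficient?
abundant

Proper divisors of 2530: sum = 1 + 2 + 5 + 10 + 11 + 22 + 23 + 46 + 55 + 110 + 115 + 230 + 253 + 506 + 1265 = 2654
Since 2654 > 2530, 2530 is abundant.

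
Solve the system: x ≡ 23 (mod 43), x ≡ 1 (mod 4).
109

Using Chinese Remainder Theorem:
M = 43 × 4 = 172
M1 = 4, M2 = 43
y1 = 4^(-1) mod 43 = 11
y2 = 43^(-1) mod 4 = 3
x = (23×4×11 + 1×43×3) mod 172 = 109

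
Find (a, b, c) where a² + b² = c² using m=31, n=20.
(561, 1240, 1361)

Euclid's formula: a = m² - n², b = 2mn, c = m² + n²
m = 31, n = 20
a = 31² - 20² = 961 - 400 = 561
b = 2 × 31 × 20 = 1240
c = 31² + 20² = 961 + 400 = 1361
Verification: 561² + 1240² = 314721 + 1537600 = 1852321 = 1361² ✓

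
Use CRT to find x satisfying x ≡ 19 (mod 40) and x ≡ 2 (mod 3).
59

Using Chinese Remainder Theorem:
M = 40 × 3 = 120
M1 = 3, M2 = 40
y1 = 3^(-1) mod 40 = 27
y2 = 40^(-1) mod 3 = 1
x = (19×3×27 + 2×40×1) mod 120 = 59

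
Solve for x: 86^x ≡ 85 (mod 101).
78

Baby-step giant-step with step n = ⌈√101⌉ = 11.
Baby steps 86^j mod 101 (j:value) for j=0..10: 0:1, 1:86, 2:23, 3:59, 4:24, 5:44, 6:47, 7:2, 8:71, 9:46, 10:17.
Giant-step multiplier: 86^(-11) ≡ 86^(100-11) = 86^89 ≡ 40 (mod 101).
Giant steps γ_i = 85·40^i mod 101: γ_0=85, γ_1=67, γ_2=54, γ_3=39, γ_4=45, γ_5=83, γ_6=88, γ_7=86 (in table at j=1).
x = i·n + j = 7·11 + 1 = 78.
Check: 86^78 ≡ 85 (mod 101).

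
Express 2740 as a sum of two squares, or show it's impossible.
6² + 52² (a=6, b=52)

Factorization: 2740 = 2^2 × 5 × 137
By Fermat: n is sum of two squares iff every prime p ≡ 3 (mod 4) appears to even power.
All primes ≡ 3 (mod 4) appear to even power.
Search a = 0, 1, 2, … for 2740 - a² a perfect square: first hit at a = 6: 2740 - 36 = 2704 = 52².
2740 = 6² + 52² = 36 + 2704 ✓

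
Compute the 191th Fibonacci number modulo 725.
34

Matrix identity: Q^n = [[F_(n+1), F_n], [F_n, F_(n-1)]] with Q = [[1,1],[1,0]].
n = 191 = 10111111₂. Square-and-multiply, entries mod 725:
Q^1 = [[1,1],[1,0]]
Q^2 = (Q^1)² = [[2,1],[1,1]]
Q^5 = (Q^2)²·Q = [[8,5],[5,3]]
Q^11 = (Q^5)²·Q = [[144,89],[89,55]]
Q^23 = (Q^11)²·Q = [[693,382],[382,311]]
Q^47 = (Q^23)²·Q = [[501,498],[498,3]]
Q^95 = (Q^47)²·Q = [[347,205],[205,142]]
Q^191 = (Q^95)²·Q = [[229,34],[34,195]]
F_191 mod 725 = Q^191[0][1] = 34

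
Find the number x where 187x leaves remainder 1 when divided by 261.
67

gcd(187, 261) = 1, so the inverse exists.
Extended Euclidean algorithm on (261, 187):
261 = 1 × 187 + 74  ⟹  74 = (1)·261 + (-1)·187
187 = 2 × 74 + 39  ⟹  39 = (-2)·261 + (3)·187
74 = 1 × 39 + 35  ⟹  35 = (3)·261 + (-4)·187
39 = 1 × 35 + 4  ⟹  4 = (-5)·261 + (7)·187
35 = 8 × 4 + 3  ⟹  3 = (43)·261 + (-60)·187
4 = 1 × 3 + 1  ⟹  1 = (-48)·261 + (67)·187
So (67)·187 ≡ 1 (mod 261), i.e. 187^(-1) ≡ 67 (mod 261).
Check: 187 × 67 = 12529 ≡ 1 (mod 261)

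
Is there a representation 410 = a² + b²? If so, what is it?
7² + 19² (a=7, b=19)

Factorization: 410 = 2 × 5 × 41
By Fermat: n is sum of two squares iff every prime p ≡ 3 (mod 4) appears to even power.
All primes ≡ 3 (mod 4) appear to even power.
Search a = 0, 1, 2, … for 410 - a² a perfect square: first hit at a = 7: 410 - 49 = 361 = 19².
410 = 7² + 19² = 49 + 361 ✓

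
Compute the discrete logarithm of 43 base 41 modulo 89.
81

Baby-step giant-step with step n = ⌈√89⌉ = 10.
Baby steps 41^j mod 89 (j:value) for j=0..9: 0:1, 1:41, 2:79, 3:35, 4:11, 5:6, 6:68, 7:29, 8:32, 9:66.
Giant-step multiplier: 41^(-10) ≡ 41^(88-10) = 41^78 ≡ 47 (mod 89).
Giant steps γ_i = 43·47^i mod 89: γ_0=43, γ_1=63, γ_2=24, γ_3=60, γ_4=61, γ_5=19, γ_6=3, γ_7=52, γ_8=41 (in table at j=1).
x = i·n + j = 8·10 + 1 = 81.
Check: 41^81 ≡ 43 (mod 89).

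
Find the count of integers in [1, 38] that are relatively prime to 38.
18

38 = 2 × 19
φ(n) = n × ∏(1 - 1/p) for each prime p dividing n
φ(38) = 38 × (1 - 1/2) × (1 - 1/19) = 18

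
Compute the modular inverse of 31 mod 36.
7

gcd(31, 36) = 1, so the inverse exists.
Extended Euclidean algorithm on (36, 31):
36 = 1 × 31 + 5  ⟹  5 = (1)·36 + (-1)·31
31 = 6 × 5 + 1  ⟹  1 = (-6)·36 + (7)·31
So (7)·31 ≡ 1 (mod 36), i.e. 31^(-1) ≡ 7 (mod 36).
Check: 31 × 7 = 217 ≡ 1 (mod 36)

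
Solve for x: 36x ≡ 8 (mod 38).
x ≡ 15 (mod 19)

gcd(36, 38) = 2, which divides 8, so solutions exist.
Divide through by 2: 18x ≡ 4 (mod 19).
Find 18^(-1) mod 19 by the extended Euclidean algorithm:
19 = 1 × 18 + 1  ⟹  1 = (1)·19 + (-1)·18
So (-1)·18 ≡ 1 (mod 19), i.e. 18^(-1) ≡ -1 ≡ 18 (mod 19).
x ≡ 18 × 4 = 72 ≡ 15 (mod 19).
Check: 36 × 15 = 540 ≡ 8 (mod 38).
x ≡ 15 (mod 19), giving 2 solutions mod 38.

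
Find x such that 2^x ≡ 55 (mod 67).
8

Baby-step giant-step with step n = ⌈√67⌉ = 9.
Baby steps 2^j mod 67 (j:value) for j=0..8: 0:1, 1:2, 2:4, 3:8, 4:16, 5:32, 6:64, 7:61, 8:55.
h = 55 is already in the table at j=8, so x = 8.
Check: 2^8 ≡ 55 (mod 67).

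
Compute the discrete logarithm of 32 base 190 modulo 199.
166

Baby-step giant-step with step n = ⌈√199⌉ = 15.
Baby steps 190^j mod 199 (j:value) for j=0..14: 0:1, 1:190, 2:81, 3:67, 4:193, 5:54, 6:111, 7:195, 8:36, 9:74, 10:130, 11:24, 12:182, 13:153, 14:16.
Giant-step multiplier: 190^(-15) ≡ 190^(198-15) = 190^183 ≡ 76 (mod 199).
Giant steps γ_i = 32·76^i mod 199: γ_0=32, γ_1=44, γ_2=160, γ_3=21, γ_4=4, γ_5=105, γ_6=20, γ_7=127, γ_8=100, γ_9=38, γ_10=102, γ_11=190 (in table at j=1).
x = i·n + j = 11·15 + 1 = 166.
Check: 190^166 ≡ 32 (mod 199).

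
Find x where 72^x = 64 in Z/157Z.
150

Baby-step giant-step with step n = ⌈√157⌉ = 13.
Baby steps 72^j mod 157 (j:value) for j=0..12: 0:1, 1:72, 2:3, 3:59, 4:9, 5:20, 6:27, 7:60, 8:81, 9:23, 10:86, 11:69, 12:101.
Giant-step multiplier: 72^(-13) ≡ 72^(156-13) = 72^143 ≡ 22 (mod 157).
Giant steps γ_i = 64·22^i mod 157: γ_0=64, γ_1=152, γ_2=47, γ_3=92, γ_4=140, γ_5=97, γ_6=93, γ_7=5, γ_8=110, γ_9=65, γ_10=17, γ_11=60 (in table at j=7).
x = i·n + j = 11·13 + 7 = 150.
Check: 72^150 ≡ 64 (mod 157).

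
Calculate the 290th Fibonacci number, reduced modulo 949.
211

Matrix identity: Q^n = [[F_(n+1), F_n], [F_n, F_(n-1)]] with Q = [[1,1],[1,0]].
n = 290 = 100100010₂. Square-and-multiply, entries mod 949:
Q^1 = [[1,1],[1,0]]
Q^2 = (Q^1)² = [[2,1],[1,1]]
Q^4 = (Q^2)² = [[5,3],[3,2]]
Q^9 = (Q^4)²·Q = [[55,34],[34,21]]
Q^18 = (Q^9)² = [[385,686],[686,648]]
Q^36 = (Q^18)² = [[73,684],[684,338]]
Q^72 = (Q^36)² = [[583,220],[220,363]]
Q^145 = (Q^72)²·Q = [[437,148],[148,289]]
Q^290 = (Q^145)² = [[297,211],[211,86]]
F_290 mod 949 = Q^290[0][1] = 211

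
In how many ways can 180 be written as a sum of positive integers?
684957390936

p(n) counts ways to write n as a sum of positive integers (order ignored).
Euler's pentagonal recurrence: p(k) = p(k-1) + p(k-2) - p(k-5) - p(k-7) + p(k-12) + p(k-15) - ... (offsets j(3j∓1)/2, signs ++--, p(0)=1, p(<0)=0).
DP table for k = 0..179: p(0)=1, p(1)=1, p(2)=2, p(3)=3, p(4)=5, p(5)=7, p(6)=11, p(7)=15, p(8)=22, p(9)=30, p(10)=42, p(11)=56, p(12)=77, p(13)=101, p(14)=135, p(15)=176, p(16)=231, p(17)=297, p(18)=385, p(19)=490, p(20)=627, p(21)=792, p(22)=1002, p(23)=1255, p(24)=1575, p(25)=1958, p(26)=2436, p(27)=3010, p(28)=3718, p(29)=4565, p(30)=5604, p(31)=6842, p(32)=8349, p(33)=10143, p(34)=12310, p(35)=14883, p(36)=17977, p(37)=21637, p(38)=26015, p(39)=31185, p(40)=37338, p(41)=44583, p(42)=53174, p(43)=63261, p(44)=75175, p(45)=89134, p(46)=105558, p(47)=124754, p(48)=147273, p(49)=173525, p(50)=204226, p(51)=239943, p(52)=281589, p(53)=329931, p(54)=386155, p(55)=451276, p(56)=526823, p(57)=614154, p(58)=715220, p(59)=831820, p(60)=966467, p(61)=1121505, p(62)=1300156, p(63)=1505499, p(64)=1741630, p(65)=2012558, p(66)=2323520, p(67)=2679689, p(68)=3087735, p(69)=3554345, p(70)=4087968, p(71)=4697205, p(72)=5392783, p(73)=6185689, p(74)=7089500, p(75)=8118264, p(76)=9289091, p(77)=10619863, p(78)=12132164, p(79)=13848650, p(80)=15796476, p(81)=18004327, p(82)=20506255, p(83)=23338469, p(84)=26543660, p(85)=30167357, p(86)=34262962, p(87)=38887673, p(88)=44108109, p(89)=49995925, p(90)=56634173, p(91)=64112359, p(92)=72533807, p(93)=82010177, p(94)=92669720, p(95)=104651419, p(96)=118114304, p(97)=133230930, p(98)=150198136, p(99)=169229875, p(100)=190569292, p(101)=214481126, p(102)=241265379, p(103)=271248950, p(104)=304801365, p(105)=342325709, p(106)=384276336, p(107)=431149389, p(108)=483502844, p(109)=541946240, p(110)=607163746, p(111)=679903203, p(112)=761002156, p(113)=851376628, p(114)=952050665, p(115)=1064144451, p(116)=1188908248, p(117)=1327710076, p(118)=1482074143, p(119)=1653668665, p(120)=1844349560, p(121)=2056148051, p(122)=2291320912, p(123)=2552338241, p(124)=2841940500, p(125)=3163127352, p(126)=3519222692, p(127)=3913864295, p(128)=4351078600, p(129)=4835271870, p(130)=5371315400, p(131)=5964539504, p(132)=6620830889, p(133)=7346629512, p(134)=8149040695, p(135)=9035836076, p(136)=10015581680, p(137)=11097645016, p(138)=12292341831, p(139)=13610949895, p(140)=15065878135, p(141)=16670689208, p(142)=18440293320, p(143)=20390982757, p(144)=22540654445, p(145)=24908858009, p(146)=27517052599, p(147)=30388671978, p(148)=33549419497, p(149)=37027355200, p(150)=40853235313, p(151)=45060624582, p(152)=49686288421, p(153)=54770336324, p(154)=60356673280, p(155)=66493182097, p(156)=73232243759, p(157)=80630964769, p(158)=88751778802, p(159)=97662728555, p(160)=107438159466, p(161)=118159068427, p(162)=129913904637, p(163)=142798995930, p(164)=156919475295, p(165)=172389800255, p(166)=189334822579, p(167)=207890420102, p(168)=228204732751, p(169)=250438925115, p(170)=274768617130, p(171)=301384802048, p(172)=330495499613, p(173)=362326859895, p(174)=397125074750, p(175)=435157697830, p(176)=476715857290, p(177)=522115831195, p(178)=571701605655, p(179)=625846753120.
Final step: p(180) = p(179) + p(178) - p(175) - p(173) + p(168) + p(165) - p(158) - p(154) + p(145) + p(140) - p(129) - p(123) + p(110) + p(103) - p(88) - p(80) + p(63) + p(54) - p(35) - p(25) + p(4)
= 625846753120 + 571701605655 - 435157697830 - 362326859895 + 228204732751 + 172389800255 - 88751778802 - 60356673280 + 24908858009 + 15065878135 - 4835271870 - 2552338241 + 607163746 + 271248950 - 44108109 - 15796476 + 1505499 + 386155 - 14883 - 1958 + 5
= 684957390936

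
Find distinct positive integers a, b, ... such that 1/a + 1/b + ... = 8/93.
1/12 + 1/372

Greedy algorithm:
8/93: ceiling(93/8) = 12, use 1/12
1/372: ceiling(372/1) = 372, use 1/372
Result: 8/93 = 1/12 + 1/372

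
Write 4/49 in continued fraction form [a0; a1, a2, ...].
[0; 12, 4]

Euclidean algorithm steps:
4 = 0 × 49 + 4
49 = 12 × 4 + 1
4 = 4 × 1 + 0
Continued fraction: [0; 12, 4]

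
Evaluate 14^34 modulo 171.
130

Repeated squaring. Binary of 34 = 100010.
14^1 ≡ 14 (mod 171); 14^2 ≡ 25 (mod 171); 14^4 ≡ 112 (mod 171); 14^8 ≡ 61 (mod 171); 14^16 ≡ 130 (mod 171); 14^32 ≡ 142 (mod 171)
14^34 = 14^2 × 14^32 ≡ 130 (mod 171)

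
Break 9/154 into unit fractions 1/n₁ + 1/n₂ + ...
1/18 + 1/347 + 1/240471

Greedy algorithm:
9/154: ceiling(154/9) = 18, use 1/18
2/693: ceiling(693/2) = 347, use 1/347
1/240471: ceiling(240471/1) = 240471, use 1/240471
Result: 9/154 = 1/18 + 1/347 + 1/240471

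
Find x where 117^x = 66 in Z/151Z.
115

Baby-step giant-step with step n = ⌈√151⌉ = 13.
Baby steps 117^j mod 151 (j:value) for j=0..12: 0:1, 1:117, 2:99, 3:107, 4:137, 5:23, 6:124, 7:12, 8:45, 9:131, 10:76, 11:134, 12:125.
Giant-step multiplier: 117^(-13) ≡ 117^(150-13) = 117^137 ≡ 48 (mod 151).
Giant steps γ_i = 66·48^i mod 151: γ_0=66, γ_1=148, γ_2=7, γ_3=34, γ_4=122, γ_5=118, γ_6=77, γ_7=72, γ_8=134 (in table at j=11).
x = i·n + j = 8·13 + 11 = 115.
Check: 117^115 ≡ 66 (mod 151).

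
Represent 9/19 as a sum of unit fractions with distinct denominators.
1/3 + 1/8 + 1/66 + 1/5016

Greedy algorithm:
9/19: ceiling(19/9) = 3, use 1/3
8/57: ceiling(57/8) = 8, use 1/8
7/456: ceiling(456/7) = 66, use 1/66
1/5016: ceiling(5016/1) = 5016, use 1/5016
Result: 9/19 = 1/3 + 1/8 + 1/66 + 1/5016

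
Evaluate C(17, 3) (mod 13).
4

Using Lucas' theorem:
Write n=17 and k=3 in base 13:
n in base 13: [1, 4]
k in base 13: [0, 3]
C(17,3) mod 13 = ∏ C(n_i, k_i) mod 13
Digit binomials (mod 13): C(1,0) = 1; C(4,3) = 4
Product: 1 × 4 = 4 ≡ 4 (mod 13)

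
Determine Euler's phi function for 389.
388

389 = 389
φ(n) = n × ∏(1 - 1/p) for each prime p dividing n
φ(389) = 389 × (1 - 1/389) = 388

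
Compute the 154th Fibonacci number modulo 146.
81

Matrix identity: Q^n = [[F_(n+1), F_n], [F_n, F_(n-1)]] with Q = [[1,1],[1,0]].
n = 154 = 10011010₂. Square-and-multiply, entries mod 146:
Q^1 = [[1,1],[1,0]]
Q^2 = (Q^1)² = [[2,1],[1,1]]
Q^4 = (Q^2)² = [[5,3],[3,2]]
Q^9 = (Q^4)²·Q = [[55,34],[34,21]]
Q^19 = (Q^9)²·Q = [[49,93],[93,102]]
Q^38 = (Q^19)² = [[100,27],[27,73]]
Q^77 = (Q^38)²·Q = [[70,71],[71,145]]
Q^154 = (Q^77)² = [[13,81],[81,78]]
F_154 mod 146 = Q^154[0][1] = 81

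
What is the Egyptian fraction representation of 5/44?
1/9 + 1/396

Greedy algorithm:
5/44: ceiling(44/5) = 9, use 1/9
1/396: ceiling(396/1) = 396, use 1/396
Result: 5/44 = 1/9 + 1/396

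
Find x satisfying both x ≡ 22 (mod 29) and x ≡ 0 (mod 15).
225

Using Chinese Remainder Theorem:
M = 29 × 15 = 435
M1 = 15, M2 = 29
y1 = 15^(-1) mod 29 = 2
y2 = 29^(-1) mod 15 = 14
x = (22×15×2 + 0×29×14) mod 435 = 225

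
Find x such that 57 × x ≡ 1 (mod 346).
85

gcd(57, 346) = 1, so the inverse exists.
Extended Euclidean algorithm on (346, 57):
346 = 6 × 57 + 4  ⟹  4 = (1)·346 + (-6)·57
57 = 14 × 4 + 1  ⟹  1 = (-14)·346 + (85)·57
So (85)·57 ≡ 1 (mod 346), i.e. 57^(-1) ≡ 85 (mod 346).
Check: 57 × 85 = 4845 ≡ 1 (mod 346)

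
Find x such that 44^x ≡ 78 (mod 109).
76

Baby-step giant-step with step n = ⌈√109⌉ = 11.
Baby steps 44^j mod 109 (j:value) for j=0..10: 0:1, 1:44, 2:83, 3:55, 4:22, 5:96, 6:82, 7:11, 8:48, 9:41, 10:60.
Giant-step multiplier: 44^(-11) ≡ 44^(108-11) = 44^97 ≡ 50 (mod 109).
Giant steps γ_i = 78·50^i mod 109: γ_0=78, γ_1=85, γ_2=108, γ_3=59, γ_4=7, γ_5=23, γ_6=60 (in table at j=10).
x = i·n + j = 6·11 + 10 = 76.
Check: 44^76 ≡ 78 (mod 109).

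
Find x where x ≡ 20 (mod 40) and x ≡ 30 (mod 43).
460

Using Chinese Remainder Theorem:
M = 40 × 43 = 1720
M1 = 43, M2 = 40
y1 = 43^(-1) mod 40 = 27
y2 = 40^(-1) mod 43 = 14
x = (20×43×27 + 30×40×14) mod 1720 = 460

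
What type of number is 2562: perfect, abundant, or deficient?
abundant

Proper divisors of 2562: sum = 1 + 2 + 3 + 6 + 7 + 14 + 21 + 42 + 61 + 122 + 183 + 366 + 427 + 854 + 1281 = 3390
Since 3390 > 2562, 2562 is abundant.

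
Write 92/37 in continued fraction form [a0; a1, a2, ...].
[2; 2, 18]

Euclidean algorithm steps:
92 = 2 × 37 + 18
37 = 2 × 18 + 1
18 = 18 × 1 + 0
Continued fraction: [2; 2, 18]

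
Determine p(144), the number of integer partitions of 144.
22540654445

p(n) counts ways to write n as a sum of positive integers (order ignored).
Euler's pentagonal recurrence: p(k) = p(k-1) + p(k-2) - p(k-5) - p(k-7) + p(k-12) + p(k-15) - ... (offsets j(3j∓1)/2, signs ++--, p(0)=1, p(<0)=0).
DP table for k = 0..143: p(0)=1, p(1)=1, p(2)=2, p(3)=3, p(4)=5, p(5)=7, p(6)=11, p(7)=15, p(8)=22, p(9)=30, p(10)=42, p(11)=56, p(12)=77, p(13)=101, p(14)=135, p(15)=176, p(16)=231, p(17)=297, p(18)=385, p(19)=490, p(20)=627, p(21)=792, p(22)=1002, p(23)=1255, p(24)=1575, p(25)=1958, p(26)=2436, p(27)=3010, p(28)=3718, p(29)=4565, p(30)=5604, p(31)=6842, p(32)=8349, p(33)=10143, p(34)=12310, p(35)=14883, p(36)=17977, p(37)=21637, p(38)=26015, p(39)=31185, p(40)=37338, p(41)=44583, p(42)=53174, p(43)=63261, p(44)=75175, p(45)=89134, p(46)=105558, p(47)=124754, p(48)=147273, p(49)=173525, p(50)=204226, p(51)=239943, p(52)=281589, p(53)=329931, p(54)=386155, p(55)=451276, p(56)=526823, p(57)=614154, p(58)=715220, p(59)=831820, p(60)=966467, p(61)=1121505, p(62)=1300156, p(63)=1505499, p(64)=1741630, p(65)=2012558, p(66)=2323520, p(67)=2679689, p(68)=3087735, p(69)=3554345, p(70)=4087968, p(71)=4697205, p(72)=5392783, p(73)=6185689, p(74)=7089500, p(75)=8118264, p(76)=9289091, p(77)=10619863, p(78)=12132164, p(79)=13848650, p(80)=15796476, p(81)=18004327, p(82)=20506255, p(83)=23338469, p(84)=26543660, p(85)=30167357, p(86)=34262962, p(87)=38887673, p(88)=44108109, p(89)=49995925, p(90)=56634173, p(91)=64112359, p(92)=72533807, p(93)=82010177, p(94)=92669720, p(95)=104651419, p(96)=118114304, p(97)=133230930, p(98)=150198136, p(99)=169229875, p(100)=190569292, p(101)=214481126, p(102)=241265379, p(103)=271248950, p(104)=304801365, p(105)=342325709, p(106)=384276336, p(107)=431149389, p(108)=483502844, p(109)=541946240, p(110)=607163746, p(111)=679903203, p(112)=761002156, p(113)=851376628, p(114)=952050665, p(115)=1064144451, p(116)=1188908248, p(117)=1327710076, p(118)=1482074143, p(119)=1653668665, p(120)=1844349560, p(121)=2056148051, p(122)=2291320912, p(123)=2552338241, p(124)=2841940500, p(125)=3163127352, p(126)=3519222692, p(127)=3913864295, p(128)=4351078600, p(129)=4835271870, p(130)=5371315400, p(131)=5964539504, p(132)=6620830889, p(133)=7346629512, p(134)=8149040695, p(135)=9035836076, p(136)=10015581680, p(137)=11097645016, p(138)=12292341831, p(139)=13610949895, p(140)=15065878135, p(141)=16670689208, p(142)=18440293320, p(143)=20390982757.
Final step: p(144) = p(143) + p(142) - p(139) - p(137) + p(132) + p(129) - p(122) - p(118) + p(109) + p(104) - p(93) - p(87) + p(74) + p(67) - p(52) - p(44) + p(27) + p(18)
= 20390982757 + 18440293320 - 13610949895 - 11097645016 + 6620830889 + 4835271870 - 2291320912 - 1482074143 + 541946240 + 304801365 - 82010177 - 38887673 + 7089500 + 2679689 - 281589 - 75175 + 3010 + 385
= 22540654445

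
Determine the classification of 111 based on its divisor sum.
deficient

Proper divisors of 111: sum = 1 + 3 + 37 = 41
Since 41 < 111, 111 is deficient.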